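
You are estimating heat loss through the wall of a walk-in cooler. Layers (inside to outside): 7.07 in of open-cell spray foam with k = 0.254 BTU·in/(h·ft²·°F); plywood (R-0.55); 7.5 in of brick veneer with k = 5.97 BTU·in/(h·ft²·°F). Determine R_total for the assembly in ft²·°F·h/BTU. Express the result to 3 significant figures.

29.6 ft²·°F·h/BTU

7.07/0.254 = 27.83
7.5/5.97 = 1.256
R_total = 27.83 + 0.55 + 1.256 = 29.64 ft²·°F·h/BTU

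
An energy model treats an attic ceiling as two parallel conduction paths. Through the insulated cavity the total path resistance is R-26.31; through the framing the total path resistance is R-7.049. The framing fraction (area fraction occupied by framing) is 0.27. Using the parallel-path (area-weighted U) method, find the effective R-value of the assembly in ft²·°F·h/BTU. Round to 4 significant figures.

U_eff = 0.73/26.31 + 0.27/7.049 = 0.027746 + 0.038303 = 0.066049
R_eff = 1/U_eff = 15.14 ft²·°F·h/BTU

15.14 ft²·°F·h/BTU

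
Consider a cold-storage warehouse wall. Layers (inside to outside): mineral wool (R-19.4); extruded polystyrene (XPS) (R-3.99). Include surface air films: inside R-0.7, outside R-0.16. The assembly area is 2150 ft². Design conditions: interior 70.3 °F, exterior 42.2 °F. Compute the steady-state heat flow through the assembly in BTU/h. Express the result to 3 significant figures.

2490 BTU/h

R_total = 0.7 + 19.4 + 3.99 + 0.16 = 24.25 ft²·°F·h/BTU
Q = A·ΔT/R = 2150 × (70.3 − 42.2) / 24.25 = 2491 BTU/h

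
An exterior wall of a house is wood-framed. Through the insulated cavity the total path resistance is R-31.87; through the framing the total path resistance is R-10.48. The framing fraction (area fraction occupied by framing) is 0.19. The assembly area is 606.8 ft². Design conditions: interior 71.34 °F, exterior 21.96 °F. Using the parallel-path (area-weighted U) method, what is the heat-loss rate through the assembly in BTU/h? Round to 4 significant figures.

U_eff = 0.81/31.87 + 0.19/10.48 = 0.025416 + 0.01813 = 0.043546
R_eff = 1/U_eff = 22.964 ft²·°F·h/BTU
Q = 606.8 × (71.34 − 21.96) / 22.964 = 1304.8 BTU/h

1305 BTU/h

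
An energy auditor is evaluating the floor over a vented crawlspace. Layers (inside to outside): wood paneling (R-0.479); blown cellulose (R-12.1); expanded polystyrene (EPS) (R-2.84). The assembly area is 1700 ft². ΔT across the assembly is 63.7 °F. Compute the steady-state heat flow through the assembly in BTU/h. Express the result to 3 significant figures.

R_total = 0.479 + 12.1 + 2.84 = 15.42 ft²·°F·h/BTU
Q = A·ΔT/R = 1700 × 63.7 / 15.42 = 7023 BTU/h

7020 BTU/h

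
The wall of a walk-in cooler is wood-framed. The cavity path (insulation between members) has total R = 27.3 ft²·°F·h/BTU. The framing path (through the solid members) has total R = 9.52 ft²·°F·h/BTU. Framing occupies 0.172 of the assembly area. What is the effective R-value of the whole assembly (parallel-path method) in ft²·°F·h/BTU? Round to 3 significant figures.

U_eff = 0.828/27.3 + 0.172/9.52 = 0.03033 + 0.01807 = 0.0484
R_eff = 1/U_eff = 20.66 ft²·°F·h/BTU

20.7 ft²·°F·h/BTU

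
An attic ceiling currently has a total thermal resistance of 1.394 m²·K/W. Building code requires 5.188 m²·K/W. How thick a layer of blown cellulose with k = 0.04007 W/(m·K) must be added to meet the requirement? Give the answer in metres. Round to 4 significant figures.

0.1520 m

ΔR = 5.188 − 1.394 = 3.794 m²·K/W
L = ΔR × k = 3.794 × 0.04007 = 0.15203 m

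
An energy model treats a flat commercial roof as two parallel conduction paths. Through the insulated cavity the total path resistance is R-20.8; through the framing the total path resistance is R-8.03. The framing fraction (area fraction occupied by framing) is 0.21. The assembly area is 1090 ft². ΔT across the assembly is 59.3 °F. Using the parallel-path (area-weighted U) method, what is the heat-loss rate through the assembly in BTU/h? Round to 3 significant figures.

4150 BTU/h

U_eff = 0.79/20.8 + 0.21/8.03 = 0.03798 + 0.02615 = 0.06413
R_eff = 1/U_eff = 15.59 ft²·°F·h/BTU
Q = 1090 × 59.3 / 15.59 = 4145 BTU/h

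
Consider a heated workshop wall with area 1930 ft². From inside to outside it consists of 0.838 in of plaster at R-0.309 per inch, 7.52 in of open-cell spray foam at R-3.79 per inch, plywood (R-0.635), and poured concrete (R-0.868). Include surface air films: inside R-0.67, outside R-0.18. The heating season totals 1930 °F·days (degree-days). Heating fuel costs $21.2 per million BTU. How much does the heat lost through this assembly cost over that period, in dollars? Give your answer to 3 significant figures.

60.9 dollars

0.838 × 0.309 = 0.2589
7.52 × 3.79 = 28.5
R_total = 0.67 + 0.2589 + 28.5 + 0.635 + 0.868 + 0.18 = 31.11 ft²·°F·h/BTU
E = A × HDD × 24 / R = 1930 × 1930 × 24 / 31.11 = 2873000 BTU
Cost = 2873000/10⁶ × 21.2 = $60.91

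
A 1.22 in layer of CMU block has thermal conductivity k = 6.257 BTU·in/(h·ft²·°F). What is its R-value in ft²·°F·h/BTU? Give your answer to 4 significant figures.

0.1950 ft²·°F·h/BTU

R = L/k = 1.22/6.257 = 0.19498 ft²·°F·h/BTU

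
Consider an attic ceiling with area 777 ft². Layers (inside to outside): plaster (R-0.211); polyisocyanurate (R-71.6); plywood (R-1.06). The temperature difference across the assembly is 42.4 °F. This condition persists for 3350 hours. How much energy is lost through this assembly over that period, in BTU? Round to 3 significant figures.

R_total = 0.211 + 71.6 + 1.06 = 72.87 ft²·°F·h/BTU
Q = 777 × 42.4 / 72.87 = 452.1 BTU/h
E = 452.1 × 3350 = 1515000 BTU

1510000 BTU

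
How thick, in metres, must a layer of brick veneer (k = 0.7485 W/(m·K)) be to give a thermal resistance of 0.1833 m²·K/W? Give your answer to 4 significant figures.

L = R·k = 0.1833 × 0.7485 = 0.1372 m

0.1372 m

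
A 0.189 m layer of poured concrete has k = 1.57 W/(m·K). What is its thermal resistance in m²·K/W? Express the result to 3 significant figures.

0.120 m²·K/W

R = L/k = 0.189/1.57 = 0.1204 m²·K/W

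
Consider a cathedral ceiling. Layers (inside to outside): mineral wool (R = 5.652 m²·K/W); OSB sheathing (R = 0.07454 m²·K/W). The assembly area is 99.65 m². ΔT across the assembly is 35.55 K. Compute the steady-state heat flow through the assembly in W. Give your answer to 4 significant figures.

R_total = 5.652 + 0.07454 = 5.7265 m²·K/W
Q = A·ΔT/R = 99.65 × 35.55 / 5.7265 = 618.62 W

618.6 W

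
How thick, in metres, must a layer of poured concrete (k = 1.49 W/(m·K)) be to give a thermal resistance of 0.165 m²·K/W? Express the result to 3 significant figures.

0.246 m

L = R·k = 0.165 × 1.49 = 0.2459 m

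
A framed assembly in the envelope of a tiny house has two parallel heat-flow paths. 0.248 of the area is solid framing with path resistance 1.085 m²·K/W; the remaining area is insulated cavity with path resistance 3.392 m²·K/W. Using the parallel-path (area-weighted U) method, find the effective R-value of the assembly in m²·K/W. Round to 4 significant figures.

U_eff = 0.752/3.392 + 0.248/1.085 = 0.2217 + 0.22857 = 0.45027
R_eff = 1/U_eff = 2.2209 m²·K/W

2.221 m²·K/W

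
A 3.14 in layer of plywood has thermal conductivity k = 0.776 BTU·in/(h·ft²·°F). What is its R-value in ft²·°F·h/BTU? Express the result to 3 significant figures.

4.05 ft²·°F·h/BTU

R = L/k = 3.14/0.776 = 4.046 ft²·°F·h/BTU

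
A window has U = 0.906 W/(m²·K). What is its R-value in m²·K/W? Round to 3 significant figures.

1.10 m²·K/W

R = 1/U = 1/0.906 = 1.104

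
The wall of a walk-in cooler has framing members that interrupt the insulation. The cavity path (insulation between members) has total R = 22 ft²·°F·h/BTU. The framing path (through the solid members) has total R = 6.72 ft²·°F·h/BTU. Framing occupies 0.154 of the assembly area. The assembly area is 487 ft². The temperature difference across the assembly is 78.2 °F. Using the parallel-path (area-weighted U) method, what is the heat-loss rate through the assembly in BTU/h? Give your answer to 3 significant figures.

U_eff = 0.846/22 + 0.154/6.72 = 0.03845 + 0.02292 = 0.06137
R_eff = 1/U_eff = 16.29 ft²·°F·h/BTU
Q = 487 × 78.2 / 16.29 = 2337 BTU/h

2340 BTU/h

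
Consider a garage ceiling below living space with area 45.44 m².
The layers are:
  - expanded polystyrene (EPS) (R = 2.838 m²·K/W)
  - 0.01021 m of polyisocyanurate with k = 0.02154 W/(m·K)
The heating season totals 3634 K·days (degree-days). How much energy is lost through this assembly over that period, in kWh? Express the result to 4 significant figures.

1197 kWh

0.01021/0.02154 = 0.474
R_total = 2.838 + 0.474 = 3.312 m²·K/W
E = A × HDD × 24 / R / 1000 = 45.44 × 3634 × 24 / 3.312 / 1000 = 1196.6 kWh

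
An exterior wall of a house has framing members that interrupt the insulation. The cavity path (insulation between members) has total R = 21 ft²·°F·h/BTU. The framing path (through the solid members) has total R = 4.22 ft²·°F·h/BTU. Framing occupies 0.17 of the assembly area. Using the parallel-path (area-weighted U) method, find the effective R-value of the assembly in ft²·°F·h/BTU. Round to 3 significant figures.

U_eff = 0.83/21 + 0.17/4.22 = 0.03952 + 0.04028 = 0.07981
R_eff = 1/U_eff = 12.53 ft²·°F·h/BTU

12.5 ft²·°F·h/BTU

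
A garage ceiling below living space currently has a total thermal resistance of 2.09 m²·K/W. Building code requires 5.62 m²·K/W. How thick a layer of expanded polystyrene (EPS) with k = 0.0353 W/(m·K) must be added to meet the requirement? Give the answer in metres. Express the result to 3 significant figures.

ΔR = 5.62 − 2.09 = 3.53 m²·K/W
L = ΔR × k = 3.53 × 0.0353 = 0.1246 m

0.125 m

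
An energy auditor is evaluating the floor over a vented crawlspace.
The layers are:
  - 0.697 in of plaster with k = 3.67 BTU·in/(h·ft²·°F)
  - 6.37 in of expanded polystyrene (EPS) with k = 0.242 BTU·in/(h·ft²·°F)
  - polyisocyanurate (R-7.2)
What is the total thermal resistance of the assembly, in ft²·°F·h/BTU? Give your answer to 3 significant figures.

33.7 ft²·°F·h/BTU

0.697/3.67 = 0.1899
6.37/0.242 = 26.32
R_total = 0.1899 + 26.32 + 7.2 = 33.71 ft²·°F·h/BTU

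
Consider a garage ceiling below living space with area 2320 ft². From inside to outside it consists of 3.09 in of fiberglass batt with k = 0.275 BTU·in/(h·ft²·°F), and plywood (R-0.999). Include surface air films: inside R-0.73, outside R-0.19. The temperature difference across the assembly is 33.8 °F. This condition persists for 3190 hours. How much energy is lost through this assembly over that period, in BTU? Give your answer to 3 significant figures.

3.09/0.275 = 11.24
R_total = 0.73 + 11.24 + 0.999 + 0.19 = 13.16 ft²·°F·h/BTU
Q = 2320 × 33.8 / 13.16 = 5961 BTU/h
E = 5961 × 3190 = 19010000 BTU

19000000 BTU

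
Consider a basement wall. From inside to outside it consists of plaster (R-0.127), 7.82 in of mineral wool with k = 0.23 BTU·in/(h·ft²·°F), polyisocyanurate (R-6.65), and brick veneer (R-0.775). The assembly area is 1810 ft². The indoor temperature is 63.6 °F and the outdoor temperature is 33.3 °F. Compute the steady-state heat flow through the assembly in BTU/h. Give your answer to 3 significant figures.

1320 BTU/h

7.82/0.23 = 34
R_total = 0.127 + 34 + 6.65 + 0.775 = 41.55 ft²·°F·h/BTU
Q = A·ΔT/R = 1810 × (63.6 − 33.3) / 41.55 = 1320 BTU/h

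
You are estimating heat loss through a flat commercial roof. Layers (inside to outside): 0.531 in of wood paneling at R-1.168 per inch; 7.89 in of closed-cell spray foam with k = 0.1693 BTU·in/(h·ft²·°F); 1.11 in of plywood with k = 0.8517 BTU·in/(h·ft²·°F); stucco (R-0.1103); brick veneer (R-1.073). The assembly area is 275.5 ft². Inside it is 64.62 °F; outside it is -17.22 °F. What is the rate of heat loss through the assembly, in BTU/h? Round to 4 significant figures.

0.531 × 1.168 = 0.62021
7.89/0.1693 = 46.604
1.11/0.8517 = 1.3033
R_total = 0.62021 + 46.604 + 1.3033 + 0.1103 + 1.073 = 49.71 ft²·°F·h/BTU
Q = A·ΔT/R = 275.5 × (64.62 − (-17.22)) / 49.71 = 453.57 BTU/h

453.6 BTU/h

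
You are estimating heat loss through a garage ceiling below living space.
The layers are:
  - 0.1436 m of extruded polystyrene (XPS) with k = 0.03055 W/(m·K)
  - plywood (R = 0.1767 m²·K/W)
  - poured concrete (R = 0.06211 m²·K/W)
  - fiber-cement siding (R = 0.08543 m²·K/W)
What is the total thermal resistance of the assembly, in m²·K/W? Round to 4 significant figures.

0.1436/0.03055 = 4.7005
R_total = 4.7005 + 0.1767 + 0.06211 + 0.08543 = 5.0247 m²·K/W

5.025 m²·K/W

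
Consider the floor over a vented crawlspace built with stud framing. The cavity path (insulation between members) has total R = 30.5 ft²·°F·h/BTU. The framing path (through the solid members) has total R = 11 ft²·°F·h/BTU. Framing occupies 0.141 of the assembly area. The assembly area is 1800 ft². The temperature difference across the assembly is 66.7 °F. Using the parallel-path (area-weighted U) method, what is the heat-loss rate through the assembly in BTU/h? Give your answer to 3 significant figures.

U_eff = 0.859/30.5 + 0.141/11 = 0.02816 + 0.01282 = 0.04098
R_eff = 1/U_eff = 24.4 ft²·°F·h/BTU
Q = 1800 × 66.7 / 24.4 = 4920 BTU/h

4920 BTU/h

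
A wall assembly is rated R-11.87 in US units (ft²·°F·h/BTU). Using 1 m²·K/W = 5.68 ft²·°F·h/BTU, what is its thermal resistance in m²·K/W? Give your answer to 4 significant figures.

R_SI = 11.87/5.68 = 2.0898

2.090 m²·K/W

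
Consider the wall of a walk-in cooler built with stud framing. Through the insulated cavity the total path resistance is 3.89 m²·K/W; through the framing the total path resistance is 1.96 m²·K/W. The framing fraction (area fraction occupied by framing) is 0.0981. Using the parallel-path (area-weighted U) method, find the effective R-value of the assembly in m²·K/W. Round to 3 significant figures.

U_eff = 0.9019/3.89 + 0.0981/1.96 = 0.2319 + 0.05005 = 0.2819
R_eff = 1/U_eff = 3.547 m²·K/W

3.55 m²·K/W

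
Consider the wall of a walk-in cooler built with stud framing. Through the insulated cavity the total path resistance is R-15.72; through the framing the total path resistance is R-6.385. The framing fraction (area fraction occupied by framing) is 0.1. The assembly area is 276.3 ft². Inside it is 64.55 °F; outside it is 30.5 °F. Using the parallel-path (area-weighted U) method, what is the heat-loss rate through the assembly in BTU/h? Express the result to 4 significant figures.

686.0 BTU/h

U_eff = 0.9/15.72 + 0.1/6.385 = 0.057252 + 0.015662 = 0.072914
R_eff = 1/U_eff = 13.715 ft²·°F·h/BTU
Q = 276.3 × (64.55 − 30.5) / 13.715 = 685.97 BTU/h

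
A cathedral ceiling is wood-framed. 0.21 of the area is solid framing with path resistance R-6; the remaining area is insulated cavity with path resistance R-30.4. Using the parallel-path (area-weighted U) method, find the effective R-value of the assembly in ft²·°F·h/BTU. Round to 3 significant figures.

U_eff = 0.79/30.4 + 0.21/6 = 0.02599 + 0.035 = 0.06099
R_eff = 1/U_eff = 16.4 ft²·°F·h/BTU

16.4 ft²·°F·h/BTU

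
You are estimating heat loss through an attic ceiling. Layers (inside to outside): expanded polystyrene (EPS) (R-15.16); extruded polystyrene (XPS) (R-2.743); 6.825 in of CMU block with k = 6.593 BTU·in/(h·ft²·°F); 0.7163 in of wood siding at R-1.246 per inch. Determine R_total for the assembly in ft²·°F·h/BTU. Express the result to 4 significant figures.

19.83 ft²·°F·h/BTU

6.825/6.593 = 1.0352
0.7163 × 1.246 = 0.89251
R_total = 15.16 + 2.743 + 1.0352 + 0.89251 = 19.831 ft²·°F·h/BTU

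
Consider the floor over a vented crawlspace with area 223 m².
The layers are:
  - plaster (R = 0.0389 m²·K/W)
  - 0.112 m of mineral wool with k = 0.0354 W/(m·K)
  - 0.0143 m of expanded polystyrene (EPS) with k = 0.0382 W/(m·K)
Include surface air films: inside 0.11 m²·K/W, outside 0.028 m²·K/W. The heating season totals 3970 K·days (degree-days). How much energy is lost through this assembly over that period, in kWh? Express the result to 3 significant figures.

0.112/0.0354 = 3.164
0.0143/0.0382 = 0.3743
R_total = 0.11 + 0.0389 + 3.164 + 0.3743 + 0.028 = 3.715 m²·K/W
E = A × HDD × 24 / R / 1000 = 223 × 3970 × 24 / 3.715 / 1000 = 5719 kWh

5720 kWh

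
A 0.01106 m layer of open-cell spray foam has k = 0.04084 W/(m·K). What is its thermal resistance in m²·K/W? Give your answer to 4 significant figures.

0.2708 m²·K/W

R = L/k = 0.01106/0.04084 = 0.27081 m²·K/W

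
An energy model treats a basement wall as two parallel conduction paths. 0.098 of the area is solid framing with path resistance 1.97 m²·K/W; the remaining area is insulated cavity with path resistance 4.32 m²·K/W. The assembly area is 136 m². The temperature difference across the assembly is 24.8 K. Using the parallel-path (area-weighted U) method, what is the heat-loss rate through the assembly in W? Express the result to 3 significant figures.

U_eff = 0.902/4.32 + 0.098/1.97 = 0.2088 + 0.04975 = 0.2585
R_eff = 1/U_eff = 3.868 m²·K/W
Q = 136 × 24.8 / 3.868 = 872 W

872 W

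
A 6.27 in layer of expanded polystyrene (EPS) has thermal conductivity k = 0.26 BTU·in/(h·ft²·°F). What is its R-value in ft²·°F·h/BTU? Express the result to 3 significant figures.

24.1 ft²·°F·h/BTU

R = L/k = 6.27/0.26 = 24.12 ft²·°F·h/BTU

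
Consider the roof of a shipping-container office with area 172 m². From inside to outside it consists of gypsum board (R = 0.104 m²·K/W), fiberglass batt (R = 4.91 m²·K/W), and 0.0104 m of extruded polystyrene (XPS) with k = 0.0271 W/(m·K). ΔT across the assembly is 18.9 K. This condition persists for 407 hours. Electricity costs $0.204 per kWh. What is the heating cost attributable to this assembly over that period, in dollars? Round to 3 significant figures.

50.0 dollars

0.0104/0.0271 = 0.3838
R_total = 0.104 + 4.91 + 0.3838 = 5.398 m²·K/W
Q = 172 × 18.9 / 5.398 = 602.2 W
E = 602.2 W × 407 h / 1000 = 245.1 kWh
Cost = 245.1 × 0.204 = $50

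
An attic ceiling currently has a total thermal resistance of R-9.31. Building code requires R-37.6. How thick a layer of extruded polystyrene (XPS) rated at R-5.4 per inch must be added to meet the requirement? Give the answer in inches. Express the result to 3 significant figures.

ΔR = 37.6 − 9.31 = 28.29 ft²·°F·h/BTU
L = ΔR / (R/in) = 28.29/5.4 = 5.239 in

5.24 in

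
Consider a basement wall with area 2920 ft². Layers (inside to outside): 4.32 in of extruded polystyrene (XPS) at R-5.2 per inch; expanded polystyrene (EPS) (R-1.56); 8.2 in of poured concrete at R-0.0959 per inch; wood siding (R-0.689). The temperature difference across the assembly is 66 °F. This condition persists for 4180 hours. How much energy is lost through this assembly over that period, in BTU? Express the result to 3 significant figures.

4.32 × 5.2 = 22.46
8.2 × 0.0959 = 0.7864
R_total = 22.46 + 1.56 + 0.7864 + 0.689 = 25.5 ft²·°F·h/BTU
Q = 2920 × 66 / 25.5 = 7558 BTU/h
E = 7558 × 4180 = 31590000 BTU

31600000 BTU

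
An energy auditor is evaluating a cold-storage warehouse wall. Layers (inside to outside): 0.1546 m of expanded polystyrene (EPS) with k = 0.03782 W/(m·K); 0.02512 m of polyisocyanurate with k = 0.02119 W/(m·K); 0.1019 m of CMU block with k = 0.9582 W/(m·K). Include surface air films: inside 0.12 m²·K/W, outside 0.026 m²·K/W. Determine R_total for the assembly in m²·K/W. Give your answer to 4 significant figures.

5.526 m²·K/W

0.1546/0.03782 = 4.0878
0.02512/0.02119 = 1.1855
0.1019/0.9582 = 0.10635
R_total = 0.12 + 4.0878 + 1.1855 + 0.10635 + 0.026 = 5.5256 m²·K/W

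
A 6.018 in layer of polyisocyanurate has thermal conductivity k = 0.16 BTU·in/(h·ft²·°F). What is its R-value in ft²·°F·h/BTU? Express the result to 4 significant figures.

37.61 ft²·°F·h/BTU

R = L/k = 6.018/0.16 = 37.612 ft²·°F·h/BTU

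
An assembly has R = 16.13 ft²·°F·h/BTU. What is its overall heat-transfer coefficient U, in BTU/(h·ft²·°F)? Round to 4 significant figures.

U = 1/R = 1/16.13 = 0.061996

0.06200 BTU/(h·ft²·°F)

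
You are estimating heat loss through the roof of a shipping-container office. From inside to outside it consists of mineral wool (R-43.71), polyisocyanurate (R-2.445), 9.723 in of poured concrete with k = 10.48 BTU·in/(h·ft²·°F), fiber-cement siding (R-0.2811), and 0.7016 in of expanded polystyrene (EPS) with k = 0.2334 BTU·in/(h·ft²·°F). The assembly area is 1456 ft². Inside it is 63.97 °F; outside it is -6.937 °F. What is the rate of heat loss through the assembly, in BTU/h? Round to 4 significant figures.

9.723/10.48 = 0.92777
0.7016/0.2334 = 3.006
R_total = 43.71 + 2.445 + 0.92777 + 0.2811 + 3.006 = 50.37 ft²·°F·h/BTU
Q = A·ΔT/R = 1456 × (63.97 − (-6.937)) / 50.37 = 2049.6 BTU/h

2050 BTU/h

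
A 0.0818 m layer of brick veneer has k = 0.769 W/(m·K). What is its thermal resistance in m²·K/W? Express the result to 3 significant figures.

0.106 m²·K/W

R = L/k = 0.0818/0.769 = 0.1064 m²·K/W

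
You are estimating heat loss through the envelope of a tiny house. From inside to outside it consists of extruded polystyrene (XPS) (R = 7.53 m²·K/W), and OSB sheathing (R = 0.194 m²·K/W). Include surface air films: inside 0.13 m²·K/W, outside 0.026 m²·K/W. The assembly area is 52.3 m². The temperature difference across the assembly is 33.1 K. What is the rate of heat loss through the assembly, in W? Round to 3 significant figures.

R_total = 0.13 + 7.53 + 0.194 + 0.026 = 7.88 m²·K/W
Q = A·ΔT/R = 52.3 × 33.1 / 7.88 = 219.7 W

220 W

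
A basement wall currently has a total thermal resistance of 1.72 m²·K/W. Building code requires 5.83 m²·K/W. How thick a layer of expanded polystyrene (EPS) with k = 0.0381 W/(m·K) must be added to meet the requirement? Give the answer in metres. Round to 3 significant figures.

ΔR = 5.83 − 1.72 = 4.11 m²·K/W
L = ΔR × k = 4.11 × 0.0381 = 0.1566 m

0.157 m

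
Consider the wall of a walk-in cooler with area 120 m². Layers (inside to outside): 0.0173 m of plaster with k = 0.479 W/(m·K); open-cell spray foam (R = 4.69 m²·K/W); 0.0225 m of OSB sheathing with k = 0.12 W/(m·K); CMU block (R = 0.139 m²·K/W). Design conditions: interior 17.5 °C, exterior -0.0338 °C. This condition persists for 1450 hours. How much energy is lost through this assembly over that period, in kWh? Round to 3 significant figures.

604 kWh

0.0173/0.479 = 0.03612
0.0225/0.12 = 0.1875
R_total = 0.03612 + 4.69 + 0.1875 + 0.139 = 5.053 m²·K/W
Q = 120 × (17.5 − (-0.0338)) / 5.053 = 416.4 W
E = 416.4 W × 1450 h / 1000 = 603.8 kWh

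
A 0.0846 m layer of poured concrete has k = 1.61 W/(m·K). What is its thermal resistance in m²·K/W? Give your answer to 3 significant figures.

R = L/k = 0.0846/1.61 = 0.05255 m²·K/W

0.0525 m²·K/W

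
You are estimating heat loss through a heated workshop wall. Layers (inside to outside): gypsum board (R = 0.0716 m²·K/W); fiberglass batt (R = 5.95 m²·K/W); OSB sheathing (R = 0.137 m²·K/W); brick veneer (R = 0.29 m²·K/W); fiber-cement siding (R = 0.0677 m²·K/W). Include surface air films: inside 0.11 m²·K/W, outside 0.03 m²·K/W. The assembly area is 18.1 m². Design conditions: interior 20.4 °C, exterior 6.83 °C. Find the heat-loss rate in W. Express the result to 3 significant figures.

R_total = 0.11 + 0.0716 + 5.95 + 0.137 + 0.29 + 0.0677 + 0.03 = 6.656 m²·K/W
Q = A·ΔT/R = 18.1 × (20.4 − 6.83) / 6.656 = 36.9 W

36.9 W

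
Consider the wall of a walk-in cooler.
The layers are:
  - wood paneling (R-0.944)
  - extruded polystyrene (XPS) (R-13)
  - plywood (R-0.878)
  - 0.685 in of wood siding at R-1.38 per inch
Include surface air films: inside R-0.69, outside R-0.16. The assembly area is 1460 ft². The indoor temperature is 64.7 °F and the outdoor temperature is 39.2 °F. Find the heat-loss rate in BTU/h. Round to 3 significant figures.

2240 BTU/h

0.685 × 1.38 = 0.9453
R_total = 0.69 + 0.944 + 13 + 0.878 + 0.9453 + 0.16 = 16.62 ft²·°F·h/BTU
Q = A·ΔT/R = 1460 × (64.7 − 39.2) / 16.62 = 2240 BTU/h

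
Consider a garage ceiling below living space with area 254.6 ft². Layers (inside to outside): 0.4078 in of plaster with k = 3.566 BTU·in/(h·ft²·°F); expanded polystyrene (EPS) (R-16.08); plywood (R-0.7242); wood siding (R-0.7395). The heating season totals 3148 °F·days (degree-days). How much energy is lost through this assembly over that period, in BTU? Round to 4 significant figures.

1089000 BTU

0.4078/3.566 = 0.11436
R_total = 0.11436 + 16.08 + 0.7242 + 0.7395 = 17.658 ft²·°F·h/BTU
E = A × HDD × 24 / R = 254.6 × 3148 × 24 / 17.658 = 1089300 BTU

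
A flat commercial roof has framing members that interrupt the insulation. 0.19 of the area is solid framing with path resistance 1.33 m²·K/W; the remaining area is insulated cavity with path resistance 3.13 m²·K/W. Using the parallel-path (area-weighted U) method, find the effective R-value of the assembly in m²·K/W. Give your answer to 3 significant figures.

2.49 m²·K/W

U_eff = 0.81/3.13 + 0.19/1.33 = 0.2588 + 0.1429 = 0.4016
R_eff = 1/U_eff = 2.49 m²·K/W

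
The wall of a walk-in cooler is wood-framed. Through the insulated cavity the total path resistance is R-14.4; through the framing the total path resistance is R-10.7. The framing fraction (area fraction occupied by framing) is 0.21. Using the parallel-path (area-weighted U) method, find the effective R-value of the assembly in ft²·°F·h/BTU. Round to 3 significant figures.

U_eff = 0.79/14.4 + 0.21/10.7 = 0.05486 + 0.01963 = 0.07449
R_eff = 1/U_eff = 13.43 ft²·°F·h/BTU

13.4 ft²·°F·h/BTU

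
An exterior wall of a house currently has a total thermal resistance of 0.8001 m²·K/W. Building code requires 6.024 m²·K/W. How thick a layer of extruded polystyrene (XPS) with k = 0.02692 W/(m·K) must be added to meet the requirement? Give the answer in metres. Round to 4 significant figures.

ΔR = 6.024 − 0.8001 = 5.2239 m²·K/W
L = ΔR × k = 5.2239 × 0.02692 = 0.14063 m

0.1406 m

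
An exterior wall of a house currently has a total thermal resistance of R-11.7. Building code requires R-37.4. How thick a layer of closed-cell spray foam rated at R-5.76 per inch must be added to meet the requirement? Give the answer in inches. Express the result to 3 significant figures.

ΔR = 37.4 − 11.7 = 25.7 ft²·°F·h/BTU
L = ΔR / (R/in) = 25.7/5.76 = 4.462 in

4.46 in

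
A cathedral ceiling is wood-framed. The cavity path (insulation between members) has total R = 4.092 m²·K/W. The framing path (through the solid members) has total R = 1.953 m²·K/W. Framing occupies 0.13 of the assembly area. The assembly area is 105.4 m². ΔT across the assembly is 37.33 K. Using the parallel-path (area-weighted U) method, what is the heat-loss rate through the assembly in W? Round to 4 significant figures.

1098 W

U_eff = 0.87/4.092 + 0.13/1.953 = 0.21261 + 0.066564 = 0.27917
R_eff = 1/U_eff = 3.582 m²·K/W
Q = 105.4 × 37.33 / 3.582 = 1098.4 W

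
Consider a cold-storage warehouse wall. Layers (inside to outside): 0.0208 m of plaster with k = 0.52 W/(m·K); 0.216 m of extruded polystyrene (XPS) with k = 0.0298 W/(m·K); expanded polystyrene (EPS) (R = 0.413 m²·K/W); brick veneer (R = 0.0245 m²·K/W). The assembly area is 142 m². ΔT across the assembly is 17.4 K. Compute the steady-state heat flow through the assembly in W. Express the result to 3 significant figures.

0.0208/0.52 = 0.04
0.216/0.0298 = 7.248
R_total = 0.04 + 7.248 + 0.413 + 0.0245 = 7.726 m²·K/W
Q = A·ΔT/R = 142 × 17.4 / 7.726 = 319.8 W

320 W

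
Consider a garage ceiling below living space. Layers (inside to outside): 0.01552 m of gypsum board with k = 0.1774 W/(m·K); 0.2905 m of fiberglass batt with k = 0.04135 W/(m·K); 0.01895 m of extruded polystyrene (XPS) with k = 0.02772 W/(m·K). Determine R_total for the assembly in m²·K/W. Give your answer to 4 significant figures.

7.797 m²·K/W

0.01552/0.1774 = 0.087486
0.2905/0.04135 = 7.0254
0.01895/0.02772 = 0.68362
R_total = 0.087486 + 7.0254 + 0.68362 = 7.7965 m²·K/W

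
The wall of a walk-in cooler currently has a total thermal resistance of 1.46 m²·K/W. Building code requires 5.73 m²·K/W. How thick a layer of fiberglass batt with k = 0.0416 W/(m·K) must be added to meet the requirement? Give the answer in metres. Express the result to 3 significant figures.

0.178 m

ΔR = 5.73 − 1.46 = 4.27 m²·K/W
L = ΔR × k = 4.27 × 0.0416 = 0.1776 m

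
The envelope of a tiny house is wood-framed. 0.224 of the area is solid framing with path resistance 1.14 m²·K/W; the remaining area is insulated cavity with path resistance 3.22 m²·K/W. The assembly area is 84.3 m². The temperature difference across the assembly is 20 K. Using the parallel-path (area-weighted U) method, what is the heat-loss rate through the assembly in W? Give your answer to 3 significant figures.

738 W

U_eff = 0.776/3.22 + 0.224/1.14 = 0.241 + 0.1965 = 0.4375
R_eff = 1/U_eff = 2.286 m²·K/W
Q = 84.3 × 20 / 2.286 = 737.6 W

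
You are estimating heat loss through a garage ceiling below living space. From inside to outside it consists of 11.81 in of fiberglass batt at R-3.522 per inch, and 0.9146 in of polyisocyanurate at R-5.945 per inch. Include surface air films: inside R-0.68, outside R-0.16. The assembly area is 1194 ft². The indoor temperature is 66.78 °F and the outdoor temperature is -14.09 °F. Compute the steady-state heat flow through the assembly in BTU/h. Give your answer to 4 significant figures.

2017 BTU/h

11.81 × 3.522 = 41.595
0.9146 × 5.945 = 5.4373
R_total = 0.68 + 41.595 + 5.4373 + 0.16 = 47.872 ft²·°F·h/BTU
Q = A·ΔT/R = 1194 × (66.78 − (-14.09)) / 47.872 = 2017 BTU/h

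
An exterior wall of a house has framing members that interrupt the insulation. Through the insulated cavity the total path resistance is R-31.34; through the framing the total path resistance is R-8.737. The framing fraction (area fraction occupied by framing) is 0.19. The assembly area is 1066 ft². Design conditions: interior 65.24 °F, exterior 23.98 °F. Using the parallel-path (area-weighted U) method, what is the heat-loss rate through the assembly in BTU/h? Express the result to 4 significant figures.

2093 BTU/h

U_eff = 0.81/31.34 + 0.19/8.737 = 0.025846 + 0.021747 = 0.047592
R_eff = 1/U_eff = 21.012 ft²·°F·h/BTU
Q = 1066 × (65.24 − 23.98) / 21.012 = 2093.3 BTU/h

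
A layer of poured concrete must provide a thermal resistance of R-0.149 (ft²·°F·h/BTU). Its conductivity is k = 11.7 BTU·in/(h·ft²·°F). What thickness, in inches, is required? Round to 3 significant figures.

L = R × k = 0.149 × 11.7 = 1.743 in

1.74 in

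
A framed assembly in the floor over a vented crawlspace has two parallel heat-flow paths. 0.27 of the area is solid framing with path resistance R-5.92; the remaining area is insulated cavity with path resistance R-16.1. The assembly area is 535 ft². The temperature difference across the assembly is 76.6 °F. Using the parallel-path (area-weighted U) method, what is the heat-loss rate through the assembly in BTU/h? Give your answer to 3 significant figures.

3730 BTU/h

U_eff = 0.73/16.1 + 0.27/5.92 = 0.04534 + 0.04561 = 0.09095
R_eff = 1/U_eff = 11 ft²·°F·h/BTU
Q = 535 × 76.6 / 11 = 3727 BTU/h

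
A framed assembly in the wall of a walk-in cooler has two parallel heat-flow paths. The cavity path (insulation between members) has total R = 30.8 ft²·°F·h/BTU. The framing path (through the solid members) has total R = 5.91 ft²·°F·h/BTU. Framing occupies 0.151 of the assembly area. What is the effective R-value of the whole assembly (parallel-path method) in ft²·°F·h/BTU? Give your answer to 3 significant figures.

U_eff = 0.849/30.8 + 0.151/5.91 = 0.02756 + 0.02555 = 0.05311
R_eff = 1/U_eff = 18.83 ft²·°F·h/BTU

18.8 ft²·°F·h/BTU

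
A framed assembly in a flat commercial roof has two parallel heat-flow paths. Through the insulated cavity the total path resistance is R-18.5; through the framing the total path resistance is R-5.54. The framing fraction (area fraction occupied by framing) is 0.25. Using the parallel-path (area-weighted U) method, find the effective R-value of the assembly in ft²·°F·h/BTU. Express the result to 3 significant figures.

11.7 ft²·°F·h/BTU

U_eff = 0.75/18.5 + 0.25/5.54 = 0.04054 + 0.04513 = 0.08567
R_eff = 1/U_eff = 11.67 ft²·°F·h/BTU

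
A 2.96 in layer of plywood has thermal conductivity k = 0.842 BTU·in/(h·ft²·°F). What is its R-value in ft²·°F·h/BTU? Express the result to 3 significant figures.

R = L/k = 2.96/0.842 = 3.515 ft²·°F·h/BTU

3.52 ft²·°F·h/BTU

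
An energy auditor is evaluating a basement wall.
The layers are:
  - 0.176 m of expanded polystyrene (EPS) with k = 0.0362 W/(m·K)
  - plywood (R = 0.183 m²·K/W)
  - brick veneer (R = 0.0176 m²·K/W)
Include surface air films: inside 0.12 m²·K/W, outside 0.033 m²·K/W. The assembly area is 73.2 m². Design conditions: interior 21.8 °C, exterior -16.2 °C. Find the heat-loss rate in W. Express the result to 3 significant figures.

533 W

0.176/0.0362 = 4.862
R_total = 0.12 + 4.862 + 0.183 + 0.0176 + 0.033 = 5.215 m²·K/W
Q = A·ΔT/R = 73.2 × (21.8 − (-16.2)) / 5.215 = 533.3 W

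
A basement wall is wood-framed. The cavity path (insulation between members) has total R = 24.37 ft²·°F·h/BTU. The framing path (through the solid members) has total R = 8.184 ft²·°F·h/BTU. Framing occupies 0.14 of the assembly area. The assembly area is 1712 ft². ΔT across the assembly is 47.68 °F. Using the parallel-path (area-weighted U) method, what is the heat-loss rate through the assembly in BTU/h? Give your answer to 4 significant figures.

U_eff = 0.86/24.37 + 0.14/8.184 = 0.035289 + 0.017107 = 0.052396
R_eff = 1/U_eff = 19.085 ft²·°F·h/BTU
Q = 1712 × 47.68 / 19.085 = 4277 BTU/h

4277 BTU/h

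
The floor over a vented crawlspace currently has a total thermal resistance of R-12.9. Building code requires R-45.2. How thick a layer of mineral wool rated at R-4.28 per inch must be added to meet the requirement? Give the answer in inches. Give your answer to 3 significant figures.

7.55 in

ΔR = 45.2 − 12.9 = 32.3 ft²·°F·h/BTU
L = ΔR / (R/in) = 32.3/4.28 = 7.547 in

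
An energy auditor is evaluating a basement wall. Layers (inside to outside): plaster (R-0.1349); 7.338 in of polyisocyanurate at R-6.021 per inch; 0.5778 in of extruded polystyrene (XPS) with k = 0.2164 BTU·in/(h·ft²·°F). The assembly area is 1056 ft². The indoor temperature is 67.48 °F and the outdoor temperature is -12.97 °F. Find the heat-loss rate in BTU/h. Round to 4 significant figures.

7.338 × 6.021 = 44.182
0.5778/0.2164 = 2.6701
R_total = 0.1349 + 44.182 + 2.6701 = 46.987 ft²·°F·h/BTU
Q = A·ΔT/R = 1056 × (67.48 − (-12.97)) / 46.987 = 1808.1 BTU/h

1808 BTU/h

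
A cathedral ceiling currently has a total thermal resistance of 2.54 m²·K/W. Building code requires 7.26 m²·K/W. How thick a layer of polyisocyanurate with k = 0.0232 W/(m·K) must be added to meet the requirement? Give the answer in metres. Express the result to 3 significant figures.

ΔR = 7.26 − 2.54 = 4.72 m²·K/W
L = ΔR × k = 4.72 × 0.0232 = 0.1095 m

0.110 m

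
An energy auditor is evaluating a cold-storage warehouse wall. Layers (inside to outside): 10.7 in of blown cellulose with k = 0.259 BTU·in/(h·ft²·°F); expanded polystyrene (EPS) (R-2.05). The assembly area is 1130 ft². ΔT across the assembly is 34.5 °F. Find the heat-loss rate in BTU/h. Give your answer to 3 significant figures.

10.7/0.259 = 41.31
R_total = 41.31 + 2.05 = 43.36 ft²·°F·h/BTU
Q = A·ΔT/R = 1130 × 34.5 / 43.36 = 899 BTU/h

899 BTU/h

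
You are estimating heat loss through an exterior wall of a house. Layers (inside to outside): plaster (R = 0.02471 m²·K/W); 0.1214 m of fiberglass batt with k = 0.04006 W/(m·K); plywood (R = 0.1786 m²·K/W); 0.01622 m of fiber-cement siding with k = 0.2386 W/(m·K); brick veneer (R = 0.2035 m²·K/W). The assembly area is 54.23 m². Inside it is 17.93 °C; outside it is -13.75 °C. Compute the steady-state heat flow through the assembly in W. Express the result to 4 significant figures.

0.1214/0.04006 = 3.0305
0.01622/0.2386 = 0.06798
R_total = 0.02471 + 3.0305 + 0.1786 + 0.06798 + 0.2035 = 3.5052 m²·K/W
Q = A·ΔT/R = 54.23 × (17.93 − (-13.75)) / 3.5052 = 490.12 W

490.1 W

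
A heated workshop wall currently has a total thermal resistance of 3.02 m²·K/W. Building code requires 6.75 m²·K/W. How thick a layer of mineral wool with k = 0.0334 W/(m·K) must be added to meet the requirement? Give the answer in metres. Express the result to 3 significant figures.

ΔR = 6.75 − 3.02 = 3.73 m²·K/W
L = ΔR × k = 3.73 × 0.0334 = 0.1246 m

0.125 m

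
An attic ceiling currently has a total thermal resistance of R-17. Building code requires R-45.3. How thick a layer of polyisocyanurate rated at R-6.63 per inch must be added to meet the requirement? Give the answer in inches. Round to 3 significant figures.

4.27 in

ΔR = 45.3 − 17 = 28.3 ft²·°F·h/BTU
L = ΔR / (R/in) = 28.3/6.63 = 4.268 in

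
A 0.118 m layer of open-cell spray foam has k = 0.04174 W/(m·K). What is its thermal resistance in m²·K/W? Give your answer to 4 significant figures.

2.827 m²·K/W

R = L/k = 0.118/0.04174 = 2.827 m²·K/W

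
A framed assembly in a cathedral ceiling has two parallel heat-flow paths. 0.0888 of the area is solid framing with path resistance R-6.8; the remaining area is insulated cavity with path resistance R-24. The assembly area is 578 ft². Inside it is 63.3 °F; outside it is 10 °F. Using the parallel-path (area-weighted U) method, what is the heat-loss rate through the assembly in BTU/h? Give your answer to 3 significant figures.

1570 BTU/h

U_eff = 0.9112/24 + 0.0888/6.8 = 0.03797 + 0.01306 = 0.05103
R_eff = 1/U_eff = 19.6 ft²·°F·h/BTU
Q = 578 × (63.3 − 10) / 19.6 = 1572 BTU/h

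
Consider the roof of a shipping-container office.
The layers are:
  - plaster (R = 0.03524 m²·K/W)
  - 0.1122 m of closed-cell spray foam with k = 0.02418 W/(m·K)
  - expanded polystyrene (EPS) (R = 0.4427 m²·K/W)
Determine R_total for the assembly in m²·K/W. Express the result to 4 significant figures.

5.118 m²·K/W

0.1122/0.02418 = 4.6402
R_total = 0.03524 + 4.6402 + 0.4427 = 5.1181 m²·K/W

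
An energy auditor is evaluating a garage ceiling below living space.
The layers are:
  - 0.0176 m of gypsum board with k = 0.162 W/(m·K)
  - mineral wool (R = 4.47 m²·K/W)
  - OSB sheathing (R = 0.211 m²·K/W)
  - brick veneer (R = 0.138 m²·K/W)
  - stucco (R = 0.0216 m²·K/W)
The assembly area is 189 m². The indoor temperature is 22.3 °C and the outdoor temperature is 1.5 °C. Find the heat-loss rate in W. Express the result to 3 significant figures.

794 W

0.0176/0.162 = 0.1086
R_total = 0.1086 + 4.47 + 0.211 + 0.138 + 0.0216 = 4.949 m²·K/W
Q = A·ΔT/R = 189 × (22.3 − 1.5) / 4.949 = 794.3 W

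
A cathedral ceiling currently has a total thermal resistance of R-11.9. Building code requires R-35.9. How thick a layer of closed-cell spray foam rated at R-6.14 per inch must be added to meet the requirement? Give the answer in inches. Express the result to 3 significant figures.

3.91 in

ΔR = 35.9 − 11.9 = 24 ft²·°F·h/BTU
L = ΔR / (R/in) = 24/6.14 = 3.909 in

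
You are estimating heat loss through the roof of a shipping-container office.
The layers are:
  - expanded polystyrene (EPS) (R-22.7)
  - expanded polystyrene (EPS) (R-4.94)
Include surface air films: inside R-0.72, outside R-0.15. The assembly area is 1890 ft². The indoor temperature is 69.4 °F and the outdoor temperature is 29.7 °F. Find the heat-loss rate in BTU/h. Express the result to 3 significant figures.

2630 BTU/h

R_total = 0.72 + 22.7 + 4.94 + 0.15 = 28.51 ft²·°F·h/BTU
Q = A·ΔT/R = 1890 × (69.4 − 29.7) / 28.51 = 2632 BTU/h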